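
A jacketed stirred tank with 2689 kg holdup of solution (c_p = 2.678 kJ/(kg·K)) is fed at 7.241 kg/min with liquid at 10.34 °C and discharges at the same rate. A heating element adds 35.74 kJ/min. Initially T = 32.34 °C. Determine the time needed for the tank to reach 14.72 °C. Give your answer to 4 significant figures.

769.7 min

Energy balance: M c_p dT/dt = ṁ c_p (T_in − T) + 35.74.
τ = M/ṁ = 371.358 min; T_ss = T_in + Q̇/(ṁ c_p) = 12.1831 °C.
T(t) = T_ss + (T₀ − T_ss) e^(−t/τ). Set T = 14.72:
e^(−t/τ) = (14.72 − 12.1831)/(32.34 − 12.1831) = 0.125858
t = −371.358 · ln(0.125858) = 769.675 min.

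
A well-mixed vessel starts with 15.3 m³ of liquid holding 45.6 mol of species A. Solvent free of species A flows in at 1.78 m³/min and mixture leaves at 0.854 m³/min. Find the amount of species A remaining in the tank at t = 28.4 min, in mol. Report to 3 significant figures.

18.1 mol

Total volume: dV/dt = Q_in − Q_out = 0.92600 m³/min, so V(t) = 15.3 + 0.92600 t and V(28.4) = 41.598 m³.
No species A enters, so dm/dt = −Q_out · (m/V).
dm/m = −Q_out dt/(V₀ + 0.92600 t); integrating gives ln(m/m₀) = −(Q_out/(Q_in−Q_out)) ln(V/V₀).
m = m₀ (V₀/V)^(Q_out/(Q_in−Q_out)) = 45.6 × (15.3/41.598)^(0.92225) = 18.128 mol.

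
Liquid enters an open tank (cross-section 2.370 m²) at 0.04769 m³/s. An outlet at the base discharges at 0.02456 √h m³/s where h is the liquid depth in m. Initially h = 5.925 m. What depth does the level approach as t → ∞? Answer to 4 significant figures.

Level balance: A dh/dt = 0.04769 − 0.02456 √h. Setting dh/dt = 0:
Q_in = 0.02456 √h_ss ⇒ √h_ss = 0.04769/0.02456 = 1.94178.
h_ss = 1.94178² = 3.77049 m. (Since h₀ = 5.925 m > h_ss, the level will fall toward this value.)

3.770 m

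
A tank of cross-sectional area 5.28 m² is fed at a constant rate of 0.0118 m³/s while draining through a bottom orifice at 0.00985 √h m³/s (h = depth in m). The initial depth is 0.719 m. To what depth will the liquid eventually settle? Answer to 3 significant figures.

Level balance: A dh/dt = 0.0118 − 0.00985 √h. Setting dh/dt = 0:
Q_in = 0.00985 √h_ss ⇒ √h_ss = 0.0118/0.00985 = 1.1980.
h_ss = 1.1980² = 1.4351 m. (Since h₀ = 0.719 m < h_ss, the level will rise toward this value.)

1.44 m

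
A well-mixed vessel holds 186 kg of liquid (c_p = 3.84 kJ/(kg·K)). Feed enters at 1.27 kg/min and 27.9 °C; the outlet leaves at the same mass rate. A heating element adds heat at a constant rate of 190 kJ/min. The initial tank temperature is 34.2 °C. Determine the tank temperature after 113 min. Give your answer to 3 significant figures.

51.8 °C

Unsteady energy balance on the tank contents: M c_p dT/dt = ṁ c_p (T_in − T) + 190.
Rearrange: dT/dt = (T_ss − T)/τ with τ = M/ṁ = 146.46 min and T_ss = T_in + Q̇/(ṁ c_p) = 66.860 °C.
This is linear first-order; T(t) = T_ss + (T₀ − T_ss) e^(−t/τ).
T(113) = 66.860 + (-32.660)·e^(−113/146.46) = 66.860 + (-32.660)·0.46229 = 51.762 °C.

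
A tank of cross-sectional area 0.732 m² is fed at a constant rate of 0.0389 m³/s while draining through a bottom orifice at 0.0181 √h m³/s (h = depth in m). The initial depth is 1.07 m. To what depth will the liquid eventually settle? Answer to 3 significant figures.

4.62 m

Level balance: A dh/dt = 0.0389 − 0.0181 √h. Setting dh/dt = 0:
Q_in = 0.0181 √h_ss ⇒ √h_ss = 0.0389/0.0181 = 2.1492.
h_ss = 2.1492² = 4.6189 m. (Since h₀ = 1.07 m < h_ss, the level will rise toward this value.)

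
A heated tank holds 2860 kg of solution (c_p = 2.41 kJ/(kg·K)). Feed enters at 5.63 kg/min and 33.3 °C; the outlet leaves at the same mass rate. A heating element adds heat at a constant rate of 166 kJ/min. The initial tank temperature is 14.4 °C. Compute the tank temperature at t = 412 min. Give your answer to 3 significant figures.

31.7 °C

Heat balance on the well-mixed liquid: M c_p dT/dt = ṁ c_p (T_in − T) + 166.
Rearrange: dT/dt = (T_ss − T)/τ with τ = M/ṁ = 507.99 min and T_ss = T_in + Q̇/(ṁ c_p) = 45.534 °C.
Integrating: T(t) = T_ss + (T₀ − T_ss) e^(−t/τ).
T(412) = 45.534 + (-31.134)·e^(−412/507.99) = 45.534 + (-31.134)·0.44440 = 31.698 °C.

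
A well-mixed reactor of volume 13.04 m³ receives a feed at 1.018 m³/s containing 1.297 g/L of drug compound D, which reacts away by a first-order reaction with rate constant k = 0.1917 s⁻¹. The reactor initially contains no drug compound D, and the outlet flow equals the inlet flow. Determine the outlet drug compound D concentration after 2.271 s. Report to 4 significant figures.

V dC/dt = Q(C_in − C) − k V C.
dC/dt = (Q/V) C_in − (Q/V + k) C; effective rate a = Q/V + k = 0.0780675 + 0.1917 = 0.269767 s⁻¹.
C_ss = Q C_in/(Q + kV) = 0.375336 g/L; C(t) = C_ss + (C₀ − C_ss) e^(−a t).
C(2.271) = 0.375336 + (-0.375336)·e^(−0.269767·2.271) = 0.375336 + (-0.375336)·0.541917 = 0.171935 g/L.

0.1719 g/L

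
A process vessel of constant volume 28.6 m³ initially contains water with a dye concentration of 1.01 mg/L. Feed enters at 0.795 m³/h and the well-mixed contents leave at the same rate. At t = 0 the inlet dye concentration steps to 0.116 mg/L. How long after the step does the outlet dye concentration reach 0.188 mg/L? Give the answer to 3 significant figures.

90.6 h

Unsteady species balance (constant V, well mixed): V dC/dt = Q(C_in − C), so τ = V/Q = 35.975 h.
C(t) = C_in + (C₀ − C_in) e^(−t/τ). Set C = 0.188 and solve for t:
e^(−t/τ) = (C − C_in)/(C₀ − C_in) = (0.188 − 0.116)/(1.01 − 0.116) = 0.080537
t = −τ ln(…) = 35.975 × 2.5190 = 90.622 h.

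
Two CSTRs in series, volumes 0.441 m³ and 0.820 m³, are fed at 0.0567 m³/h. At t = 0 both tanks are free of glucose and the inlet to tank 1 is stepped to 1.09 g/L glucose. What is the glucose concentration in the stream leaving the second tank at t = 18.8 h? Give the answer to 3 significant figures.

0.560 g/L

Time constants: τᵢ = Vᵢ/Q for each well-mixed tank.
τ₁ = 0.441/0.0567 = 7.7778 h; τ₂ = 0.820/0.0567 = 14.462 h.
Solving the cascade with C₁(0)=C₂(0)=0 gives C₂(t) = C_in[1 − (τ₁ e^(−t/τ₁) − τ₂ e^(−t/τ₂))/(τ₁ − τ₂)].
At t = 18.8: e^(−t/τ₁) = 0.089176, e^(−t/τ₂) = 0.27255.
C₂ = 1.09·[1 − (7.7778·0.089176 − 14.462·0.27255)/(-6.6843)] = 1.09·0.51409 = 0.56036 g/L.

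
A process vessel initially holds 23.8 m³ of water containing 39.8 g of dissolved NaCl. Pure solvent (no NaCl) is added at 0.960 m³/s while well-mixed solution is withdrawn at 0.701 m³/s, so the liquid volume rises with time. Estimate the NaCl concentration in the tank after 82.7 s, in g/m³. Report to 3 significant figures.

0.155 g/m³

Total volume: dV/dt = Q_in − Q_out = 0.25900 m³/s, so V(t) = 23.8 + 0.25900 t and V(82.7) = 45.219 m³.
No NaCl enters, so dm/dt = −Q_out · (m/V).
Separate: dm/m = −Q_out dt/V(t) ⇒ ln(m/m₀) = −(Q_out/(Q_in−Q_out)) ln(V/V₀).
m = m₀ (V₀/V)^(Q_out/(Q_in−Q_out)) = 39.8 × (23.8/45.219)^(2.7066) = 7.0055 g.
C = m/V = 7.0055/45.219 = 0.15492 g/m³.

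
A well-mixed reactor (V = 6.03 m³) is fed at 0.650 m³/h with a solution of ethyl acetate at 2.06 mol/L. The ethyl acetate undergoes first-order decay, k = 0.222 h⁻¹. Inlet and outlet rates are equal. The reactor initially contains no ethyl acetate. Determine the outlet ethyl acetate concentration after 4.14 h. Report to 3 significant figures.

0.501 mol/L

Accumulation = in − out − consumed: V dC/dt = Q C_in − Q C − k V C.
dC/dt = (Q/V) C_in − (Q/V + k) C; effective rate a = Q/V + k = 0.10779 + 0.222 = 0.32979 h⁻¹.
C_ss = Q C_in/(Q + kV) = 0.67332 mol/L; C(t) = C_ss + (C₀ − C_ss) e^(−a t).
C(4.14) = 0.67332 + (-0.67332)·e^(−0.32979·4.14) = 0.67332 + (-0.67332)·0.25529 = 0.50143 mol/L.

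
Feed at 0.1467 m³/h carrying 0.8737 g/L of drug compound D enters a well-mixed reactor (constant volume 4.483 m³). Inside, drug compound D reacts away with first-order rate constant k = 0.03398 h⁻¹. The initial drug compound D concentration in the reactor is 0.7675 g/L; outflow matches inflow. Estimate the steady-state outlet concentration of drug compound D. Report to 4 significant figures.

0.4286 g/L

Species balance: V dC/dt = Q C_in − Q C − k V C.
Steady state (dC/dt = 0): C_ss = Q C_in/(Q + kV) = C_in/(1 + kV/Q).
C_ss = 0.1467·0.8737/(0.1467 + 0.03398·4.483) = 0.128172/0.299032 = 0.428622 g/L.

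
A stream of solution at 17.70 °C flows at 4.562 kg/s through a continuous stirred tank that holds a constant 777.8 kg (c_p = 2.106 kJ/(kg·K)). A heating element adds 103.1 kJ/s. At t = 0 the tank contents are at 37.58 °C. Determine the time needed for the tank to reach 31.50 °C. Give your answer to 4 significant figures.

First-law balance (no shaft work): M c_p dT/dt = ṁ c_p (T_in − T) + 103.1.
τ = M/ṁ = 170.495 s; T_ss = T_in + Q̇/(ṁ c_p) = 28.4311 °C.
T(t) = T_ss + (T₀ − T_ss) e^(−t/τ). Set T = 31.50:
e^(−t/τ) = (31.50 − 28.4311)/(37.58 − 28.4311) = 0.335438
t = −170.495 · ln(0.335438) = 186.235 s.

186.2 s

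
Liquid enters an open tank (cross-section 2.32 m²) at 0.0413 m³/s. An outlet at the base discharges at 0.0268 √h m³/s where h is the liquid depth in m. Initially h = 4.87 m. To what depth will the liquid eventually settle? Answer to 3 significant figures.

2.37 m

Level balance: A dh/dt = 0.0413 − 0.0268 √h. Setting dh/dt = 0:
Q_in = 0.0268 √h_ss ⇒ √h_ss = 0.0413/0.0268 = 1.5410.
h_ss = 1.5410² = 2.3748 m. (Since h₀ = 4.87 m > h_ss, the level will fall toward this value.)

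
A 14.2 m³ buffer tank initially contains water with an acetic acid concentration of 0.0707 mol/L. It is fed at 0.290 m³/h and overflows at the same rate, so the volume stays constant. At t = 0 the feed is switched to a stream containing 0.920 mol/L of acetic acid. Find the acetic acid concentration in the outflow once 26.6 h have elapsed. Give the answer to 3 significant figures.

0.427 mol/L

Transient balance on the dissolved component: V dC/dt = Q(C_in − C).
Rewrite as dC/dt + C/τ = C_in/τ, τ = V/Q = 48.966 h.
This is linear first-order; C(t) = C_in + (C₀ − C_in) e^(−t/τ).
C(26.6) = 0.920 + (0.0707 − 0.920)·e^(−26.6/48.966) = 0.920 + (-0.84930)·0.58086 = 0.42667 mol/L.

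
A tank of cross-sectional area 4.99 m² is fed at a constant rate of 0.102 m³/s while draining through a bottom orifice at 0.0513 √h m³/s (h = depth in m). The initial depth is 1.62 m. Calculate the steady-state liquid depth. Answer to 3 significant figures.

3.95 m

Accumulation of liquid (constant cross-section A): A dh/dt = Q_in − 0.0513 √h. At steady state dh/dt = 0:
Q_in = 0.0513 √h_ss ⇒ √h_ss = 0.102/0.0513 = 1.9883.
h_ss = 1.9883² = 3.9534 m. (Since h₀ = 1.62 m < h_ss, the level will rise toward this value.)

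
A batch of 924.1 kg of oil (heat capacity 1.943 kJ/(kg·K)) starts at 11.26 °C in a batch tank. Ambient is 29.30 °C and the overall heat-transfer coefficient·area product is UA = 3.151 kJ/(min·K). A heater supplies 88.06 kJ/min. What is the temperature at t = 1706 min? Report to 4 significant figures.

Lumped-capacitance energy balance: M c_p dT/dt = UA(T_amb − T) + Q̇.
dT/dt = (T_ss − T)/τ with T_ss = T_amb + Q̇/UA = 29.30 + 88.06/3.151 = 57.2467 °C, τ = M c_p/UA = 924.1·1.943/3.151 = 569.827 min.
Integrating: T(t) = T_ss + (T₀ − T_ss) e^(−t/τ).
T(1706) = 57.2467 + (-45.9867)·0.0500923 = 54.9431 °C.

54.94 °C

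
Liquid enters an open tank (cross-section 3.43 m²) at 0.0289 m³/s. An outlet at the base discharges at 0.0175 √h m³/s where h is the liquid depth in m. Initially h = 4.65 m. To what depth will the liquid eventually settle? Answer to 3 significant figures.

2.73 m

Mass balance (ρ constant): A dh/dt = Q_in − 0.0175 √h. At steady state dh/dt = 0:
Q_in = 0.0175 √h_ss ⇒ √h_ss = 0.0289/0.0175 = 1.6514.
h_ss = 1.6514² = 2.7272 m. (Since h₀ = 4.65 m > h_ss, the level will fall toward this value.)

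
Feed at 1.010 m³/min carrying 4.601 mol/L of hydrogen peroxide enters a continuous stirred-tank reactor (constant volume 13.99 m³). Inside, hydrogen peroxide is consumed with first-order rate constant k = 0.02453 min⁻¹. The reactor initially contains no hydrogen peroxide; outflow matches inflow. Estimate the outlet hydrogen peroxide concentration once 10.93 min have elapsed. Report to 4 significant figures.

2.241 mol/L

Species balance: V dC/dt = Q C_in − Q C − k V C.
This is linear with rate a = Q/V + k = 0.0967244 min⁻¹.
C_ss = Q C_in/(Q + kV) = 3.43415 mol/L; C(t) = C_ss + (C₀ − C_ss) e^(−a t).
C(10.93) = 3.43415 + (-3.43415)·e^(−0.0967244·10.93) = 3.43415 + (-3.43415)·0.347428 = 2.24103 mol/L.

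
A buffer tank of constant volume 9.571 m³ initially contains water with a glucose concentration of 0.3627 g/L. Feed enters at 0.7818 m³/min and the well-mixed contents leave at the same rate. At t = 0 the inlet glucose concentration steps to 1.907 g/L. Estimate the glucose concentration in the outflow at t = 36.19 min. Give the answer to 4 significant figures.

Mass balance on the solute (V constant): V dC/dt = Q(C_in − C).
So dC/dt = (C_in − C)/τ with τ = V/Q = 9.571/0.7818 = 12.2423 min.
This is linear first-order; C(t) = C_in + (C₀ − C_in) e^(−t/τ).
C(36.19) = 1.907 + (0.3627 − 1.907)·e^(−36.19/12.2423) = 1.907 + (-1.54430)·0.0520186 = 1.82667 g/L.

1.827 g/L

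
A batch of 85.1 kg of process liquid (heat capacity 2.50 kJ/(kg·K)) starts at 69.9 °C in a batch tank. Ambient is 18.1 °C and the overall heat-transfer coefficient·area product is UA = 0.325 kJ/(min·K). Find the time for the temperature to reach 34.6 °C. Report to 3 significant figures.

749 min

M c_p dT/dt = −UA(T − T_amb).
τ = M c_p/UA = 654.62 min; T_ss = T_amb = 18.100 °C.
T(t) = T_ss + (T₀ − T_ss)e^(−t/τ); set T = 34.6:
t = −τ ln[(T − T_ss)/(T₀ − T_ss)] = −654.62 · ln(0.31853) = 748.90 min.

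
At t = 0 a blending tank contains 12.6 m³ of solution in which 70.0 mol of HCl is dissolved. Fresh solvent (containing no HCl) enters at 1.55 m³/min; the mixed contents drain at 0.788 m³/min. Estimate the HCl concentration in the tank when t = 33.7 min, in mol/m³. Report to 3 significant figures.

Total volume: dV/dt = Q_in − Q_out = 0.76200 m³/min, so V(t) = 12.6 + 0.76200 t and V(33.7) = 38.279 m³.
Solute balance: dm/dt = 0 − Q_out C = −Q_out m/V(t).
dm/m = −Q_out dt/(V₀ + 0.76200 t); integrating gives ln(m/m₀) = −(Q_out/(Q_in−Q_out)) ln(V/V₀).
m = m₀ (V₀/V)^(Q_out/(Q_in−Q_out)) = 70.0 × (12.6/38.279)^(1.0341) = 22.184 mol.
C = m/V = 22.184/38.279 = 0.57952 mol/m³.

0.580 mol/m³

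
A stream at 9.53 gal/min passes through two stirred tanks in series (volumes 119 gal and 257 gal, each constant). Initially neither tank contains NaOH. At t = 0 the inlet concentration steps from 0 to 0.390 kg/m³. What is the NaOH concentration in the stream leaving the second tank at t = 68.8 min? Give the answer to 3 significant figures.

Time constants: τᵢ = Vᵢ/Q for each well-mixed tank.
τ₁ = 119/9.53 = 12.487 min; τ₂ = 257/9.53 = 26.967 min.
Tank 1: C₁ = C_in(1 − e^(−t/τ₁)). Tank 2 (τ₁ ≠ τ₂): C₂ = C_in[1 − (τ₁ e^(−t/τ₁) − τ₂ e^(−t/τ₂))/(τ₁ − τ₂)].
At t = 68.8: e^(−t/τ₁) = 0.0040470, e^(−t/τ₂) = 0.077986.
C₂ = 0.390·[1 − (12.487·0.0040470 − 26.967·0.077986)/(-14.481)] = 0.390·0.85825 = 0.33472 kg/m³.

0.335 kg/m³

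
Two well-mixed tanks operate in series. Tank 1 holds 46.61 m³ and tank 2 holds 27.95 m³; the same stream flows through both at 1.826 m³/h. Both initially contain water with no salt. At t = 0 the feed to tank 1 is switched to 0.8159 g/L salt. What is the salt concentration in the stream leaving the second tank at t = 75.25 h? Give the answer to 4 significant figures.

Species balance on tank i: dCᵢ/dt = (Cᵢ₋₁ − Cᵢ)/τᵢ with τᵢ = Vᵢ/Q.
τ₁ = 46.61/1.826 = 25.5257 h; τ₂ = 27.95/1.826 = 15.3067 h.
Tank 1: C₁ = C_in(1 − e^(−t/τ₁)). Tank 2 (τ₁ ≠ τ₂): C₂ = C_in[1 − (τ₁ e^(−t/τ₁) − τ₂ e^(−t/τ₂))/(τ₁ − τ₂)].
At t = 75.25: e^(−t/τ₁) = 0.0524442, e^(−t/τ₂) = 0.00732726.
C₂ = 0.8159·[1 − (25.5257·0.0524442 − 15.3067·0.00732726)/(10.2191)] = 0.8159·0.879977 = 0.717973 g/L.

0.7180 g/L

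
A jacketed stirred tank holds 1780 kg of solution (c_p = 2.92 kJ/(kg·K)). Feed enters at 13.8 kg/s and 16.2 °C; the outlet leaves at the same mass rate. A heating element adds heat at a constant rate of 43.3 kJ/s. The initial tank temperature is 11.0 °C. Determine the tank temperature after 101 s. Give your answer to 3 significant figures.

14.4 °C

Unsteady energy balance on the tank contents: M c_p dT/dt = ṁ c_p (T_in − T) + 43.3.
τ = M/ṁ = 128.99 s; T_ss = T_in + Q̇/(ṁ c_p) = 16.2 + 43.3/(13.8·2.92) = 17.275 °C.
Solution: T(t) = T_ss + (T₀ − T_ss) e^(−t/τ).
T(101) = 17.275 + (-6.2745)·e^(−101/128.99) = 17.275 + (-6.2745)·0.45702 = 14.407 °C.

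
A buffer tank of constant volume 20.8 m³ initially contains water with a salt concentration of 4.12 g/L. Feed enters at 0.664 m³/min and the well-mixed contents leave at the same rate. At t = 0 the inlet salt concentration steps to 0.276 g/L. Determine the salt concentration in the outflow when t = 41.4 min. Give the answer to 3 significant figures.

1.30 g/L

Transient balance on the dissolved component: V dC/dt = Q(C_in − C).
Rewrite as dC/dt + C/τ = C_in/τ, τ = V/Q = 31.325 min.
Integrating: C(t) = C_in + (C₀ − C_in) e^(−t/τ).
C(41.4) = 0.276 + (4.12 − 0.276)·e^(−41.4/31.325) = 0.276 + (3.8440)·0.26670 = 1.3012 g/L.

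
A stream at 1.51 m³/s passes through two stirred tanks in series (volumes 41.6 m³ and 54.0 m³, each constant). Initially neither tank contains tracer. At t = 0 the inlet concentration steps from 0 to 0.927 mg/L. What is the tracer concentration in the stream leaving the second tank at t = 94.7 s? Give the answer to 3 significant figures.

0.741 mg/L

Species balance on tank i: dCᵢ/dt = (Cᵢ₋₁ − Cᵢ)/τᵢ with τᵢ = Vᵢ/Q.
τ₁ = 41.6/1.51 = 27.550 s; τ₂ = 54.0/1.51 = 35.762 s.
Solving the cascade with C₁(0)=C₂(0)=0 gives C₂(t) = C_in[1 − (τ₁ e^(−t/τ₁) − τ₂ e^(−t/τ₂))/(τ₁ − τ₂)].
At t = 94.7: e^(−t/τ₁) = 0.032147, e^(−t/τ₂) = 0.070786.
C₂ = 0.927·[1 − (27.550·0.032147 − 35.762·0.070786)/(-8.2119)] = 0.927·0.79959 = 0.74122 mg/L.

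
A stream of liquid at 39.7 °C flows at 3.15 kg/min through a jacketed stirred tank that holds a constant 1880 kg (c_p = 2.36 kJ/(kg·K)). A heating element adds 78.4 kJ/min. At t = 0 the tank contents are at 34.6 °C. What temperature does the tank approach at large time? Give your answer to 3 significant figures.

Unsteady energy balance on the tank contents: M c_p dT/dt = ṁ c_p (T_in − T) + 78.4.
At steady state dT/dt = 0 ⇒ T_ss = T_in + Q̇/(ṁ c_p) = 39.7 + 78.4/(3.15·2.36) = 50.246 °C.

50.2 °C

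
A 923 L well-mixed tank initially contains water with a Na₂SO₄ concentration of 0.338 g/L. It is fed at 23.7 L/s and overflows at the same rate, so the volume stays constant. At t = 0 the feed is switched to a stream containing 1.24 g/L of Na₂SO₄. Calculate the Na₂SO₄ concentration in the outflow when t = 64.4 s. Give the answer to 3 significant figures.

Transient balance on the dissolved component: V dC/dt = Q(C_in − C).
Rewrite as dC/dt + C/τ = C_in/τ, τ = V/Q = 38.945 s.
Integrating: C(t) = C_in + (C₀ − C_in) e^(−t/τ).
C(64.4) = 1.24 + (0.338 − 1.24)·e^(−64.4/38.945) = 1.24 + (-0.90200)·0.19136 = 1.0674 g/L.

1.07 g/L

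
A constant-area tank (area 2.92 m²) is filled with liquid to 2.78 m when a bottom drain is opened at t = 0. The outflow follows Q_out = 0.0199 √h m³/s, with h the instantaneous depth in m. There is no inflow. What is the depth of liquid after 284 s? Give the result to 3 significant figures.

With no inflow, A dh/dt = −0.0199 √h.
Separate and integrate: 2(√h − √h₀) = −(0.0199/A) t.
√h = √2.78 − 0.0199·284/(2·2.92) = 1.6673 − 0.96774 = 0.69959.
h = 0.69959² = 0.48943 m.

0.489 m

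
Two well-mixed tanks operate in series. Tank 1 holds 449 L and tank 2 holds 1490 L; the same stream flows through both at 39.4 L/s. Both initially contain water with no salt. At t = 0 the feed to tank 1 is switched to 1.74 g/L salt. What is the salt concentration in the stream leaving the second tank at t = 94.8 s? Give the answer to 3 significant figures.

1.54 g/L

Time constants: τᵢ = Vᵢ/Q for each well-mixed tank.
τ₁ = 449/39.4 = 11.396 s; τ₂ = 1490/39.4 = 37.817 s.
Tank 1: C₁ = C_in(1 − e^(−t/τ₁)). Tank 2 (τ₁ ≠ τ₂): C₂ = C_in[1 − (τ₁ e^(−t/τ₁) − τ₂ e^(−t/τ₂))/(τ₁ − τ₂)].
At t = 94.8: e^(−t/τ₁) = 0.00024390, e^(−t/τ₂) = 0.081529.
C₂ = 1.74·[1 − (11.396·0.00024390 − 37.817·0.081529)/(-26.421)] = 1.74·0.88341 = 1.5371 g/L.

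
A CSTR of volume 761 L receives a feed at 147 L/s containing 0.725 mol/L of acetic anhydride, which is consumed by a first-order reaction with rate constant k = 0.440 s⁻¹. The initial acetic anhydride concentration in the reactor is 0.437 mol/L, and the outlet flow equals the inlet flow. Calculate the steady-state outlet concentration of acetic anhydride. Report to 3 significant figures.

0.221 mol/L

V dC/dt = Q(C_in − C) − k V C.
At steady state: 0 = Q C_in − (Q + kV) C_ss, so C_ss = Q C_in/(Q + kV).
C_ss = 147·0.725/(147 + 0.440·761) = 106.58/481.84 = 0.22118 mol/L.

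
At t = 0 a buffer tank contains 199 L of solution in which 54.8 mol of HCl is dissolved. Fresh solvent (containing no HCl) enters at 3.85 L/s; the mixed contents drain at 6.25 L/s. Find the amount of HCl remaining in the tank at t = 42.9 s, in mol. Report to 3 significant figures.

Let m(t) be the amount of HCl. Volume: V(t) = V₀ + (Q_in − Q_out) t = 199 − 2.4000 t; V(42.9) = 96.040 L.
No HCl enters, so dm/dt = −Q_out · (m/V).
Separate: dm/m = −Q_out dt/V(t) ⇒ ln(m/m₀) = −(Q_out/(Q_in−Q_out)) ln(V/V₀).
m = m₀ (V₀/V)^(Q_out/(Q_in−Q_out)) = 54.8 × (199/96.040)^(-2.6042) = 8.2190 mol.

8.22 mol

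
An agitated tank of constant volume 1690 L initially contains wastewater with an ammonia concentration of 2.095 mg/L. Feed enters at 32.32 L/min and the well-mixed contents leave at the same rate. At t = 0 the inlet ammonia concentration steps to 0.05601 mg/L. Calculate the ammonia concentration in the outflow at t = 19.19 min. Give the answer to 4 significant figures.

1.469 mg/L

Accumulation = in − out for the solute gives V dC/dt = Q(C_in − C).
So dC/dt = (C_in − C)/τ with τ = V/Q = 1690/32.32 = 52.2896 min.
This is linear first-order; C(t) = C_in + (C₀ − C_in) e^(−t/τ).
C(19.19) = 0.05601 + (2.095 − 0.05601)·e^(−19.19/52.2896) = 0.05601 + (2.03899)·0.692813 = 1.46865 mg/L.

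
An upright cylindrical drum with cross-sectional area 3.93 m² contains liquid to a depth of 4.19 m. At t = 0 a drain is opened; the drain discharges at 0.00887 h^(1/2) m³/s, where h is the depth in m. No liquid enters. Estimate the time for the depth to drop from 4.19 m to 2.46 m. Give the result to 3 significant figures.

424 s

A dh/dt = −Q_out = −0.00887 √h.
Separate and integrate: 2(√h − √h₀) = −(0.00887/A) t.
t = 2A(√h₀ − √h)/0.00887 = 2·3.93·(√4.19 − √2.46)/0.00887
  = 7.8600 × (2.0469 − 1.5684) / 0.00887 = 424.02 s.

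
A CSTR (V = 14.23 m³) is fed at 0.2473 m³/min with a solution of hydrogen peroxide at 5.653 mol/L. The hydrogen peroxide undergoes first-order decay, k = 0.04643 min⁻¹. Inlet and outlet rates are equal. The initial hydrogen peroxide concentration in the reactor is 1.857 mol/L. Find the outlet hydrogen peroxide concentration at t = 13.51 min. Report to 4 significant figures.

1.674 mol/L

V dC/dt = Q(C_in − C) − k V C.
dC/dt = (Q/V) C_in − (Q/V + k) C; effective rate a = Q/V + k = 0.0173788 + 0.04643 = 0.0638088 min⁻¹.
C_ss = Q C_in/(Q + kV) = 1.53964 mol/L; C(t) = C_ss + (C₀ − C_ss) e^(−a t).
C(13.51) = 1.53964 + (0.317365)·e^(−0.0638088·13.51) = 1.53964 + (0.317365)·0.422293 = 1.67366 mol/L.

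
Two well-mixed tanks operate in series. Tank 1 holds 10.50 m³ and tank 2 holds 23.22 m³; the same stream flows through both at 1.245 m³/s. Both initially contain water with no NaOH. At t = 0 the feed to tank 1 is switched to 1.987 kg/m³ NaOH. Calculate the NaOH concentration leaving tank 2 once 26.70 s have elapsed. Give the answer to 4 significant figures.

Each tank obeys Vᵢ dCᵢ/dt = Q(Cᵢ₋₁ − Cᵢ), so τᵢ = Vᵢ/Q.
τ₁ = 10.50/1.245 = 8.43373 s; τ₂ = 23.22/1.245 = 18.6506 s.
Tank 1: C₁ = C_in(1 − e^(−t/τ₁)). Tank 2 (τ₁ ≠ τ₂): C₂ = C_in[1 − (τ₁ e^(−t/τ₁) − τ₂ e^(−t/τ₂))/(τ₁ − τ₂)].
At t = 26.70: e^(−t/τ₁) = 0.0421780, e^(−t/τ₂) = 0.238929.
C₂ = 1.987·[1 − (8.43373·0.0421780 − 18.6506·0.238929)/(-10.2169)] = 1.987·0.598659 = 1.18953 kg/m³.

1.190 kg/m³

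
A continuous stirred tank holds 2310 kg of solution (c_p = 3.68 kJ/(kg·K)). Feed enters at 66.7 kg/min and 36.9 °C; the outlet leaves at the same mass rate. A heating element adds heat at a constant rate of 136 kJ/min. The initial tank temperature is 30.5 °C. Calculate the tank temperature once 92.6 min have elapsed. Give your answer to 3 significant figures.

Heat balance on the well-mixed liquid: M c_p dT/dt = ṁ c_p (T_in − T) + 136.
τ = M/ṁ = 34.633 min; T_ss = T_in + Q̇/(ṁ c_p) = 36.9 + 136/(66.7·3.68) = 37.454 °C.
T approaches T_ss exponentially: T(t) = T_ss + (T₀ − T_ss) e^(−t/τ).
T(92.6) = 37.454 + (-6.9541)·e^(−92.6/34.633) = 37.454 + (-6.9541)·0.068991 = 36.974 °C.

37.0 °C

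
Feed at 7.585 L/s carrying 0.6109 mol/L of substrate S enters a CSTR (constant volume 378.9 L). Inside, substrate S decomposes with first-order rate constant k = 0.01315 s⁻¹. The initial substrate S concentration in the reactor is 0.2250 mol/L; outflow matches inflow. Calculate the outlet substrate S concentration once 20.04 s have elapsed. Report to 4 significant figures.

Species balance: V dC/dt = Q C_in − Q C − k V C.
dC/dt = (Q/V) C_in − (Q/V + k) C; effective rate a = Q/V + k = 0.0200185 + 0.01315 = 0.0331685 s⁻¹.
C_ss = Q C_in/(Q + kV) = 0.368702 mol/L; C(t) = C_ss + (C₀ − C_ss) e^(−a t).
C(20.04) = 0.368702 + (-0.143702)·e^(−0.0331685·20.04) = 0.368702 + (-0.143702)·0.514430 = 0.294777 mol/L.

0.2948 mol/L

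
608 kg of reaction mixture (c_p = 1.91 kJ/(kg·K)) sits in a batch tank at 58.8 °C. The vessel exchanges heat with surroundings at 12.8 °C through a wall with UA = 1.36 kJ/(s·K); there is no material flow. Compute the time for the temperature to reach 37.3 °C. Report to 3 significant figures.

Lumped-capacitance energy balance: M c_p dT/dt = UA(T_amb − T).
τ = M c_p/UA = 853.88 s; T_ss = T_amb = 12.800 °C.
T(t) = T_ss + (T₀ − T_ss)e^(−t/τ); set T = 37.3:
t = −τ ln[(T − T_ss)/(T₀ − T_ss)] = −853.88 · ln(0.53261) = 537.92 s.

538 s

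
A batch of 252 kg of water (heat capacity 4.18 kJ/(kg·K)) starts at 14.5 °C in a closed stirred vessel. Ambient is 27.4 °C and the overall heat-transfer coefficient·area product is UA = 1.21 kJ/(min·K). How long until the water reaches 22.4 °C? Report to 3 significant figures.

M c_p dT/dt = −UA(T − T_amb).
τ = M c_p/UA = 870.55 min; T_ss = T_amb = 27.400 °C.
T(t) = T_ss + (T₀ − T_ss)e^(−t/τ); set T = 22.4:
t = −τ ln[(T − T_ss)/(T₀ − T_ss)] = −870.55 · ln(0.38760) = 825.09 min.

825 min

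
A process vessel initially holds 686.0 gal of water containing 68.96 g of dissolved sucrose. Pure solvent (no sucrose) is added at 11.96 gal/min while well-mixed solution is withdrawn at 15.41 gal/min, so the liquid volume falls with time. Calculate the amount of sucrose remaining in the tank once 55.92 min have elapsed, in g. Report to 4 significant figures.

Total volume: dV/dt = Q_in − Q_out = -3.45000 gal/min, so V(t) = 686.0 − 3.45000 t and V(55.92) = 493.076 gal.
No sucrose enters, so dm/dt = −Q_out · (m/V).
dm/m = −Q_out dt/(V₀ − 3.45000 t); integrating gives ln(m/m₀) = −(Q_out/(Q_in−Q_out)) ln(V/V₀).
m = m₀ (V₀/V)^(Q_out/(Q_in−Q_out)) = 68.96 × (686.0/493.076)^(-4.46667) = 15.7773 g.

15.78 g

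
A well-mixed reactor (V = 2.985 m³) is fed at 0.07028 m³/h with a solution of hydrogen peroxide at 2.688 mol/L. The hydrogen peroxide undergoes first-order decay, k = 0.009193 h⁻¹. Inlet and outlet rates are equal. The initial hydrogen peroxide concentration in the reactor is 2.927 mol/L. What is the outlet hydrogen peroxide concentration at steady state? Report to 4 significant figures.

Species balance: V dC/dt = Q C_in − Q C − k V C.
Steady state (dC/dt = 0): C_ss = Q C_in/(Q + kV) = C_in/(1 + kV/Q).
C_ss = 0.07028·2.688/(0.07028 + 0.009193·2.985) = 0.188913/0.0977211 = 1.93318 mol/L.

1.933 mol/L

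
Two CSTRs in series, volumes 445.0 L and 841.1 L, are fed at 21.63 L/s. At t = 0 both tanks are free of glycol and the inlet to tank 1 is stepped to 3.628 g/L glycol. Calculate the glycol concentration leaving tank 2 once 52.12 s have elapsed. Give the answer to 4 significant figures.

1.935 g/L

Time constants: τᵢ = Vᵢ/Q for each well-mixed tank.
τ₁ = 445.0/21.63 = 20.5733 s; τ₂ = 841.1/21.63 = 38.8858 s.
Tank 1: C₁ = C_in(1 − e^(−t/τ₁)). Tank 2 (τ₁ ≠ τ₂): C₂ = C_in[1 − (τ₁ e^(−t/τ₁) − τ₂ e^(−t/τ₂))/(τ₁ − τ₂)].
At t = 52.12: e^(−t/τ₁) = 0.0793900, e^(−t/τ₂) = 0.261758.
C₂ = 3.628·[1 − (20.5733·0.0793900 − 38.8858·0.261758)/(-18.3125)] = 3.628·0.533360 = 1.93503 g/L.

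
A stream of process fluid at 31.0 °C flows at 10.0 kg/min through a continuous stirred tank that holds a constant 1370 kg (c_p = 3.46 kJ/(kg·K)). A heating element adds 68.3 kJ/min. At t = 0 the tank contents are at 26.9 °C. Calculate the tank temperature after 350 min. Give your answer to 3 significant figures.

M c_p dT/dt = ṁ c_p (T_in − T) + Q̇.
τ = M/ṁ = 137.00 min; T_ss = T_in + Q̇/(ṁ c_p) = 31.0 + 68.3/(10.0·3.46) = 32.974 °C.
Integrating: T(t) = T_ss + (T₀ − T_ss) e^(−t/τ).
T(350) = 32.974 + (-6.0740)·e^(−350/137.00) = 32.974 + (-6.0740)·0.077712 = 32.502 °C.

32.5 °C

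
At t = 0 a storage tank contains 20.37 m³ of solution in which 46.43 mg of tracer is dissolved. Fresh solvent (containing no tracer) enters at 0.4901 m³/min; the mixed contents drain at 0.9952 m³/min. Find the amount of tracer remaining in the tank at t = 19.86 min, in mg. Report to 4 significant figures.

Let m(t) be the amount of tracer. Volume: V(t) = V₀ + (Q_in − Q_out) t = 20.37 − 0.505100 t; V(19.86) = 10.3387 m³.
No tracer enters, so dm/dt = −Q_out · (m/V).
dm/m = −Q_out dt/(V₀ − 0.505100 t); integrating gives ln(m/m₀) = −(Q_out/(Q_in−Q_out)) ln(V/V₀).
m = m₀ (V₀/V)^(Q_out/(Q_in−Q_out)) = 46.43 × (20.37/10.3387)^(-1.97030) = 12.2038 mg.

12.20 mg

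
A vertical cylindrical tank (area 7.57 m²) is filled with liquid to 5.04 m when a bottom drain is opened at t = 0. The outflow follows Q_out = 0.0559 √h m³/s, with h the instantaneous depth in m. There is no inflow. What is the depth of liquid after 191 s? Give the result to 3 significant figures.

2.37 m

Mass balance (ρ constant): A dh/dt = −0.0559 √h.
∫ h^(−1/2) dh = −(0.0559/A) ∫ dt, giving 2√h = 2√h₀ − (0.0559/A) t.
√h = √5.04 − 0.0559·191/(2·7.57) = 2.2450 − 0.70521 = 1.5398.
h = 1.5398² = 2.3709 m.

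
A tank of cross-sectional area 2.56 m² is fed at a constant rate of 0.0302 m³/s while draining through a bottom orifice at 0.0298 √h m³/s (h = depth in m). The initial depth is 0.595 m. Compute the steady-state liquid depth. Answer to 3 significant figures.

Mass balance (ρ constant): A dh/dt = Q_in − 0.0298 √h. At steady state dh/dt = 0:
Q_in = 0.0298 √h_ss ⇒ √h_ss = 0.0302/0.0298 = 1.0134.
h_ss = 1.0134² = 1.0270 m. (Since h₀ = 0.595 m < h_ss, the level will rise toward this value.)

1.03 m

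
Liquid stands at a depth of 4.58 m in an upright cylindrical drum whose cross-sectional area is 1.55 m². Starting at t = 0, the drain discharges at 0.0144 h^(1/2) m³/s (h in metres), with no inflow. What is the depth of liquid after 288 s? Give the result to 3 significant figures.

With no inflow, A dh/dt = −0.0144 √h.
Separate and integrate: 2(√h − √h₀) = −(0.0144/A) t.
√h = √4.58 − 0.0144·288/(2·1.55) = 2.1401 − 1.3378 = 0.80229.
h = 0.80229² = 0.64366 m.

0.644 m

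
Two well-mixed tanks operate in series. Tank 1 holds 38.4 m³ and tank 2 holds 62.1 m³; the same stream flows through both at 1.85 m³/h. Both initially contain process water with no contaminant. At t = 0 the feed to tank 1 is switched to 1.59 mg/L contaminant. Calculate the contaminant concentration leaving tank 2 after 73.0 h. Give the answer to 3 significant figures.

1.19 mg/L

Each tank obeys Vᵢ dCᵢ/dt = Q(Cᵢ₋₁ − Cᵢ), so τᵢ = Vᵢ/Q.
τ₁ = 38.4/1.85 = 20.757 h; τ₂ = 62.1/1.85 = 33.568 h.
Solving the cascade with C₁(0)=C₂(0)=0 gives C₂(t) = C_in[1 − (τ₁ e^(−t/τ₁) − τ₂ e^(−t/τ₂))/(τ₁ − τ₂)].
At t = 73.0: e^(−t/τ₁) = 0.029691, e^(−t/τ₂) = 0.11364.
C₂ = 1.59·[1 − (20.757·0.029691 − 33.568·0.11364)/(-12.811)] = 1.59·0.75034 = 1.1930 mg/L.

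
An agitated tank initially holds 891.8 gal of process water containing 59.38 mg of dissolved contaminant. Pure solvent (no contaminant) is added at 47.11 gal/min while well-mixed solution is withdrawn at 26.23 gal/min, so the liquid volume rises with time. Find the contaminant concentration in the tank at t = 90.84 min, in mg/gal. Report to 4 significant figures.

Let m(t) be the amount of contaminant. Volume: V(t) = V₀ + (Q_in − Q_out) t = 891.8 + 20.8800 t; V(90.84) = 2788.54 gal.
No contaminant enters, so dm/dt = −Q_out · (m/V).
dm/m = −Q_out dt/(V₀ + 20.8800 t); integrating gives ln(m/m₀) = −(Q_out/(Q_in−Q_out)) ln(V/V₀).
m = m₀ (V₀/V)^(Q_out/(Q_in−Q_out)) = 59.38 × (891.8/2788.54)^(1.25623) = 14.1798 mg.
C = m/V = 14.1798/2788.54 = 0.00508504 mg/gal.

0.005085 mg/gal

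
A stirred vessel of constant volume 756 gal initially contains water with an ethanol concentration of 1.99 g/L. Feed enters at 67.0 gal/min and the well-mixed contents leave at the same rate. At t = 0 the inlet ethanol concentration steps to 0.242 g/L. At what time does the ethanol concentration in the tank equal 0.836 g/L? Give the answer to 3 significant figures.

12.2 min

Species balance on the tank: V dC/dt = Q(C_in − C), so τ = V/Q = 11.284 min.
C(t) = C_in + (C₀ − C_in) e^(−t/τ). Set C = 0.836 and solve for t:
e^(−t/τ) = (C − C_in)/(C₀ − C_in) = (0.836 − 0.242)/(1.99 − 0.242) = 0.33982
t = −τ ln(…) = 11.284 × 1.0793 = 12.179 min.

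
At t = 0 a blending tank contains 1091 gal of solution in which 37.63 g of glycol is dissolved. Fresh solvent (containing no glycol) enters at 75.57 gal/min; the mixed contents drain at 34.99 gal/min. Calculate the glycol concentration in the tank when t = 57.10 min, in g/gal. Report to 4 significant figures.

Total volume: dV/dt = Q_in − Q_out = 40.5800 gal/min, so V(t) = 1091 + 40.5800 t and V(57.10) = 3408.12 gal.
No glycol enters, so dm/dt = −Q_out · (m/V).
dm/m = −Q_out dt/(V₀ + 40.5800 t); integrating gives ln(m/m₀) = −(Q_out/(Q_in−Q_out)) ln(V/V₀).
m = m₀ (V₀/V)^(Q_out/(Q_in−Q_out)) = 37.63 × (1091/3408.12)^(0.862247) = 14.0925 g.
C = m/V = 14.0925/3408.12 = 0.00413499 g/gal.

0.004135 g/gal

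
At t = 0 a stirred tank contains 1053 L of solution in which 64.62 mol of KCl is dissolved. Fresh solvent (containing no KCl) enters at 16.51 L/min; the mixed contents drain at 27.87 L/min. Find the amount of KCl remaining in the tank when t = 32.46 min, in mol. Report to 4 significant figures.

Total volume: dV/dt = Q_in − Q_out = -11.3600 L/min, so V(t) = 1053 − 11.3600 t and V(32.46) = 684.254 L.
Solute balance: dm/dt = 0 − Q_out C = −Q_out m/V(t).
dm/m = −Q_out dt/(V₀ − 11.3600 t); integrating gives ln(m/m₀) = −(Q_out/(Q_in−Q_out)) ln(V/V₀).
m = m₀ (V₀/V)^(Q_out/(Q_in−Q_out)) = 64.62 × (1053/684.254)^(-2.45335) = 22.4427 mol.

22.44 mol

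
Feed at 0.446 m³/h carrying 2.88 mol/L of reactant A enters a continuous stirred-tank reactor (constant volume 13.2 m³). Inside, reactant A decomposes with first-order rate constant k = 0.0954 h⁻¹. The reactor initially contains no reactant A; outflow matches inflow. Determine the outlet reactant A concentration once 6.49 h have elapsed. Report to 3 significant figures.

Accumulation = in − out − consumed: V dC/dt = Q C_in − Q C − k V C.
This is linear with rate a = Q/V + k = 0.12919 h⁻¹.
C_ss = Q C_in/(Q + kV) = 0.75324 mol/L; C(t) = C_ss + (C₀ − C_ss) e^(−a t).
C(6.49) = 0.75324 + (-0.75324)·e^(−0.12919·6.49) = 0.75324 + (-0.75324)·0.43239 = 0.42755 mol/L.

0.428 mol/L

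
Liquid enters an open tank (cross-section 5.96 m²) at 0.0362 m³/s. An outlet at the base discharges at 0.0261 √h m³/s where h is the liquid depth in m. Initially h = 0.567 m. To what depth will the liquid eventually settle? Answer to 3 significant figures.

A dh/dt = Q_in − 0.0261 √h. Steady state requires inflow = outflow:
Q_in = 0.0261 √h_ss ⇒ √h_ss = 0.0362/0.0261 = 1.3870.
h_ss = 1.3870² = 1.9237 m. (Since h₀ = 0.567 m < h_ss, the level will rise toward this value.)

1.92 m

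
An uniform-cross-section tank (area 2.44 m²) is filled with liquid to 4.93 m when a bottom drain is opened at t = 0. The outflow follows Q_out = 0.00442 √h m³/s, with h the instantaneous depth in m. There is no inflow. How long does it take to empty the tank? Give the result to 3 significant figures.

2450 s

A dh/dt = −Q_out = −0.00442 √h.
Separate and integrate: 2(√h − √h₀) = −(0.00442/A) t.
Tank is empty when √h = 0: t_empty = 2A√h₀/0.00442.
t_empty = 2·2.44·√4.93/0.00442 = 4.8800·2.2204/0.00442 = 2451.4 s.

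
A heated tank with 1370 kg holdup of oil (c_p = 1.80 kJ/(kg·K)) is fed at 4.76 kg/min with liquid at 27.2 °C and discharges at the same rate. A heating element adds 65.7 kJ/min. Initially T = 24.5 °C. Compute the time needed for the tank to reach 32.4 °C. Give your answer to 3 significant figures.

First-law balance (no shaft work): M c_p dT/dt = ṁ c_p (T_in − T) + 65.7.
τ = M/ṁ = 287.82 min; T_ss = T_in + Q̇/(ṁ c_p) = 34.868 °C.
T(t) = T_ss + (T₀ − T_ss) e^(−t/τ). Set T = 32.4:
e^(−t/τ) = (32.4 − 34.868)/(24.5 − 34.868) = 0.23805
t = −287.82 · ln(0.23805) = 413.10 min.

413 min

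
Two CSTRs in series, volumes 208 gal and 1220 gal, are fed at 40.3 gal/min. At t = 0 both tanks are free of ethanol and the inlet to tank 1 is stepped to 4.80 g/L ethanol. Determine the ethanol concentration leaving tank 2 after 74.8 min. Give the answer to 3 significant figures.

4.31 g/L

Species balance on tank i: dCᵢ/dt = (Cᵢ₋₁ − Cᵢ)/τᵢ with τᵢ = Vᵢ/Q.
τ₁ = 208/40.3 = 5.1613 min; τ₂ = 1220/40.3 = 30.273 min.
Tank 1: C₁ = C_in(1 − e^(−t/τ₁)). Tank 2 (τ₁ ≠ τ₂): C₂ = C_in[1 − (τ₁ e^(−t/τ₁) − τ₂ e^(−t/τ₂))/(τ₁ − τ₂)].
At t = 74.8: e^(−t/τ₁) = 5.0814e-07, e^(−t/τ₂) = 0.084513.
C₂ = 4.80·[1 − (5.1613·5.0814e-07 − 30.273·0.084513)/(-25.112)] = 4.80·0.89812 = 4.3110 g/L.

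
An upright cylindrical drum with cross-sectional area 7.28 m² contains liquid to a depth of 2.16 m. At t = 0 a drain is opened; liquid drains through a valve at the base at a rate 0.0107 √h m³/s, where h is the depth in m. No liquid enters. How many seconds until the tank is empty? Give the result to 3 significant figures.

A dh/dt = −Q_out = −0.0107 √h.
∫ h^(−1/2) dh = −(0.0107/A) ∫ dt, giving 2√h = 2√h₀ − (0.0107/A) t.
Set h = 0: 2√h₀ = (0.0107/A) t_empty ⇒ t_empty = 2A√h₀/0.0107.
t_empty = 2·7.28·√2.16/0.0107 = 14.560·1.4697/0.0107 = 1999.9 s.

2000 s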